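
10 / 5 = 2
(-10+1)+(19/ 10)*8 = 31/ 5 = 6.20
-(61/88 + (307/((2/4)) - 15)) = -52773/88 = -599.69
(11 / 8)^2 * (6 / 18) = 121 / 192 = 0.63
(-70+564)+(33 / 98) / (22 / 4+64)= 3364667 / 6811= 494.00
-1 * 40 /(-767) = 0.05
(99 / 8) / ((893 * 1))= 99 / 7144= 0.01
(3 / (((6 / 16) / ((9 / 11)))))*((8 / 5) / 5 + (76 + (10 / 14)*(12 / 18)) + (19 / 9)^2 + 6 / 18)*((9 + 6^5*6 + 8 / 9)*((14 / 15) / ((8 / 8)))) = 7771456393568 / 334125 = 23259128.75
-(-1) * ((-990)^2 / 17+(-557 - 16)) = 57079.94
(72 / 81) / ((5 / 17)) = 136 / 45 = 3.02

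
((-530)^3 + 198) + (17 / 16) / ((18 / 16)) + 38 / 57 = -2679782407 / 18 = -148876800.39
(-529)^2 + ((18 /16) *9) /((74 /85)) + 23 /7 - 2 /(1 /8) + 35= 1159801651 /4144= 279874.92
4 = 4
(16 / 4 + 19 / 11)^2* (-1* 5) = -19845 / 121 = -164.01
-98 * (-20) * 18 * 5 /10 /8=2205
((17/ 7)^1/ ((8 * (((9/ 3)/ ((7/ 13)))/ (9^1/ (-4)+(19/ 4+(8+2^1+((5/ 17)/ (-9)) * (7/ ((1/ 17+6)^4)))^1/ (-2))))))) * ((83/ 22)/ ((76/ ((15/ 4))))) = -1624130809225/ 64051355766528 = -0.03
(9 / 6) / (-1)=-1.50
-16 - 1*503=-519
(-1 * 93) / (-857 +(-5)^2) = 0.11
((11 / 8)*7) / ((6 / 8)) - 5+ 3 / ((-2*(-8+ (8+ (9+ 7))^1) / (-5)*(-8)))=5971 / 768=7.77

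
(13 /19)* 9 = 117 /19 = 6.16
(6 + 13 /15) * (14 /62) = 721 /465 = 1.55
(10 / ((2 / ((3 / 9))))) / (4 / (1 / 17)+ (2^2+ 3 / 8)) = 40 / 1737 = 0.02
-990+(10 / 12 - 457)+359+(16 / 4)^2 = -6427 / 6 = -1071.17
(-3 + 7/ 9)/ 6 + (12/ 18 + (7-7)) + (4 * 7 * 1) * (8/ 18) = 344/ 27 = 12.74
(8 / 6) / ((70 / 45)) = 6 / 7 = 0.86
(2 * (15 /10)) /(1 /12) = 36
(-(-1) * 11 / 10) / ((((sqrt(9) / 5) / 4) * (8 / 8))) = 22 / 3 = 7.33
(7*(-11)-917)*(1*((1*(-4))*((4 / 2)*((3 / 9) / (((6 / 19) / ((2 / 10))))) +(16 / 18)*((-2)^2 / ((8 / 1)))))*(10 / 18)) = 51688 / 27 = 1914.37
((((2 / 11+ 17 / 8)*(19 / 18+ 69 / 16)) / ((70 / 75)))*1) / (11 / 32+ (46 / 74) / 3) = 4147145 / 172216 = 24.08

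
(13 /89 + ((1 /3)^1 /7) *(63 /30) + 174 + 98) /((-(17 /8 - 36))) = 969196 /120595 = 8.04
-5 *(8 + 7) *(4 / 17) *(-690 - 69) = 227700 / 17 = 13394.12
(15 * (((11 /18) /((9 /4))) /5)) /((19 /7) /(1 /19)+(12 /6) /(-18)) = 77 /4863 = 0.02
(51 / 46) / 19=51 / 874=0.06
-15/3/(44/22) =-5/2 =-2.50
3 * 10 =30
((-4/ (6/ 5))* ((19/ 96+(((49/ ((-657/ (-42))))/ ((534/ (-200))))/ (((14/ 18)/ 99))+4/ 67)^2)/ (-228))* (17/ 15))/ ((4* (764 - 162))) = 6890469766321224731/ 44941795097651117568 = 0.15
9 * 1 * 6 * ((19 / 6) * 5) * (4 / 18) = 190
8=8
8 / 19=0.42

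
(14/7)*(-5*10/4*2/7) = -50/7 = -7.14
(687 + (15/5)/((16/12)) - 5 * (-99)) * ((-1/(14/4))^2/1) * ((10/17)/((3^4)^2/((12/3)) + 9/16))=252640/7289583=0.03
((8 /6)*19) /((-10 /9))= -114 /5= -22.80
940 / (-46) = -470 / 23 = -20.43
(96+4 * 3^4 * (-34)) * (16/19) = -174720/19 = -9195.79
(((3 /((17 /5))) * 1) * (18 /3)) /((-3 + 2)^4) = 5.29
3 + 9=12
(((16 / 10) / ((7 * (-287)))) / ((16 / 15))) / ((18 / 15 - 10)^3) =375 / 342269312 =0.00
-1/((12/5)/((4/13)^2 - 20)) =8.29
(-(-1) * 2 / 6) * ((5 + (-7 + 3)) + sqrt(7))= 1 / 3 + sqrt(7) / 3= 1.22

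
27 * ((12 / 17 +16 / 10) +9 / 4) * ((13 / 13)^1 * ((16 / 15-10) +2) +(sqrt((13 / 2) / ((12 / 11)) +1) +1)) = -1240749 / 1700 +13941 * sqrt(1002) / 1360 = -405.37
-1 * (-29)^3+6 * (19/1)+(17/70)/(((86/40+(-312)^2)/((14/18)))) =429349088455/17522307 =24503.00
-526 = -526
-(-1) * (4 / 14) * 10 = 20 / 7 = 2.86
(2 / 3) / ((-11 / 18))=-12 / 11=-1.09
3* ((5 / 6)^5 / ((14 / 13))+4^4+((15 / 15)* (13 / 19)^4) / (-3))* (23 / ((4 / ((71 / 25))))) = 5937911002698593 / 472908844800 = 12556.14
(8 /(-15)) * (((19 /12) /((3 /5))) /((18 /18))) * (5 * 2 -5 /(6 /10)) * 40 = -7600 /81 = -93.83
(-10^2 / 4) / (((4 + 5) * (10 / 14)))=-35 / 9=-3.89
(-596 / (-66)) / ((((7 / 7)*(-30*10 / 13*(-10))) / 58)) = 56173 / 24750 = 2.27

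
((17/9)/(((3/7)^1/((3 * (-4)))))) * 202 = -96152/9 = -10683.56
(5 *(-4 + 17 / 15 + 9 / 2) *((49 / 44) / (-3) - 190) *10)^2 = 241708659.36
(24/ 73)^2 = 576/ 5329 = 0.11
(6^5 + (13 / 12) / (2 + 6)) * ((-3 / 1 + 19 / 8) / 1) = -4860.08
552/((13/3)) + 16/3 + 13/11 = 57443/429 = 133.90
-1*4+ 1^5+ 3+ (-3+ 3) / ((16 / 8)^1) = 0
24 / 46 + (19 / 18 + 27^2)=302459 / 414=730.58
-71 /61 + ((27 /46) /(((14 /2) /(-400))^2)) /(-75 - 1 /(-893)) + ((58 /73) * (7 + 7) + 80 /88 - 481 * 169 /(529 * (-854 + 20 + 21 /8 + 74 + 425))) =-1608122031185694235 /113055504368287019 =-14.22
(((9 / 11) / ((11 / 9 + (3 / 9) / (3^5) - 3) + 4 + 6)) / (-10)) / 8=-6561 / 5275600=-0.00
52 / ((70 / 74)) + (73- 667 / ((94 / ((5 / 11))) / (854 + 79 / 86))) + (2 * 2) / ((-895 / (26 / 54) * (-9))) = -355965565273427 / 135377452980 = -2629.43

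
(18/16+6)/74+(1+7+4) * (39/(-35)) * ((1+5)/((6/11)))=-3045621/20720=-146.99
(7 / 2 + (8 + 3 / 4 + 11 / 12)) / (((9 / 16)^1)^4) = 2588672 / 19683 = 131.52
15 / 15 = 1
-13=-13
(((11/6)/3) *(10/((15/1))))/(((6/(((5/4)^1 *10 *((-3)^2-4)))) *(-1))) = -1375/324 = -4.24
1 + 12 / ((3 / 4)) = 17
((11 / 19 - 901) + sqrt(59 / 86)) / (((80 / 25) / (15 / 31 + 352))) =-233673895 / 2356 + 54635 * sqrt(5074) / 42656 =-99091.23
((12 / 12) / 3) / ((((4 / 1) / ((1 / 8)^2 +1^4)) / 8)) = 65 / 96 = 0.68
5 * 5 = 25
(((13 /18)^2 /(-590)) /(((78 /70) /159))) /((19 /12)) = -4823 /60534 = -0.08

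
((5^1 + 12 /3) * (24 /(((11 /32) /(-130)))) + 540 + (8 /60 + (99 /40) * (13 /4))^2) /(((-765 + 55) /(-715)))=-106854896785 /1308672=-81651.40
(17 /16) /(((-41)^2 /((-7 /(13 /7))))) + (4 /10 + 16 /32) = 0.90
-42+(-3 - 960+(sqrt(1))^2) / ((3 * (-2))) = 355 / 3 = 118.33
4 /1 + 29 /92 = 397 /92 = 4.32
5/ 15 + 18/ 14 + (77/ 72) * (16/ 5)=1588/ 315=5.04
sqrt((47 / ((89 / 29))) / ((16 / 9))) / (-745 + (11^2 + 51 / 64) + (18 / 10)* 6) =-80* sqrt(121307) / 5813747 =-0.00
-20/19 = -1.05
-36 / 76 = -9 / 19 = -0.47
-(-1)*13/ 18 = 13/ 18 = 0.72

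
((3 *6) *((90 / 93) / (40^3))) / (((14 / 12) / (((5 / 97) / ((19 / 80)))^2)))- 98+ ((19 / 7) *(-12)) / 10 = -373169405236 / 3685364165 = -101.26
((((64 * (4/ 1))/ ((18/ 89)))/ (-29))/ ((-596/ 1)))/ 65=2848/ 2527785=0.00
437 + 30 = 467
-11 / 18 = -0.61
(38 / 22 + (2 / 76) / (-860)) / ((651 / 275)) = 3104545 / 4254936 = 0.73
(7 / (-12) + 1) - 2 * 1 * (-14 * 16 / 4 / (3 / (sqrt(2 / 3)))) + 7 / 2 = 47 / 12 + 112 * sqrt(6) / 9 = 34.40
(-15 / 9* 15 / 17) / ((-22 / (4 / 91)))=50 / 17017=0.00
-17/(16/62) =-527/8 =-65.88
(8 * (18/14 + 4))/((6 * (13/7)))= 148/39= 3.79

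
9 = 9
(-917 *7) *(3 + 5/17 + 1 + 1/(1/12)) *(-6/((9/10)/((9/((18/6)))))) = 35561260/17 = 2091838.82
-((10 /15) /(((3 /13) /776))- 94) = -19330 /9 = -2147.78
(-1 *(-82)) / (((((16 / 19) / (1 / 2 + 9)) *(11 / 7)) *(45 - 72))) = -103607 / 4752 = -21.80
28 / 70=2 / 5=0.40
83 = 83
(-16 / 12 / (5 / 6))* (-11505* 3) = 55224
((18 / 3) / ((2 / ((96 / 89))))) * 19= 5472 / 89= 61.48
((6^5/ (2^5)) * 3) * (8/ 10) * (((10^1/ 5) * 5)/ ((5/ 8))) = 46656/ 5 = 9331.20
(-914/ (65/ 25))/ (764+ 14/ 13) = -2285/ 4973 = -0.46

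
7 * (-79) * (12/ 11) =-603.27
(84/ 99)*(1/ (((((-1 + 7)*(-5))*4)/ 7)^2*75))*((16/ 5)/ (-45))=-343/ 125296875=-0.00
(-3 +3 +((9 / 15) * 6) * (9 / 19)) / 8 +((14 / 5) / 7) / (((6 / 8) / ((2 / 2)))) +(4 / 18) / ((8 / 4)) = 0.86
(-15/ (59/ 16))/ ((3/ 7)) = -560/ 59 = -9.49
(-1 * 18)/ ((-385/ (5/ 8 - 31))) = -2187/ 1540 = -1.42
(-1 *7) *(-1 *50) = 350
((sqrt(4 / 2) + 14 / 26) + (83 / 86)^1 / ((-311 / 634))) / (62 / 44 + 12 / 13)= -5465504 / 8919791 + 286*sqrt(2) / 667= -0.01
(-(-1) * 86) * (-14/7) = -172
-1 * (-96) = 96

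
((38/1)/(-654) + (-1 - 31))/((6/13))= -136279/1962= -69.46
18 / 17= 1.06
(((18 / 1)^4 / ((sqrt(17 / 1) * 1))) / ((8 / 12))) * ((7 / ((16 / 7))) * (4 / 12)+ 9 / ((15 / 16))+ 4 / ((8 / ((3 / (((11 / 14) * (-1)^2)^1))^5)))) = 105589235930679 * sqrt(17) / 27378670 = 15901268.13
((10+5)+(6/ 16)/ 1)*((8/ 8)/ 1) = 123/ 8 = 15.38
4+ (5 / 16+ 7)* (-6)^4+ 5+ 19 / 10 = 94879 / 10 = 9487.90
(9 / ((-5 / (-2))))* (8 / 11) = 144 / 55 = 2.62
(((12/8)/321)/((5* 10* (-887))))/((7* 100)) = -1/6643630000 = -0.00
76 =76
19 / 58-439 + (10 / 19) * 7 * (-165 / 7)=-525.51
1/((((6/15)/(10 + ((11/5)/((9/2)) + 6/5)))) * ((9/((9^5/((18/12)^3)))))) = 56808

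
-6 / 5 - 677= -3391 / 5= -678.20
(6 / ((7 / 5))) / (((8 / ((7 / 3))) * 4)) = 5 / 16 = 0.31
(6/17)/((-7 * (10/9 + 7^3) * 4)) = -0.00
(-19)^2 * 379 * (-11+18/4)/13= -136819/2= -68409.50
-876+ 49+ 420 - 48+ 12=-443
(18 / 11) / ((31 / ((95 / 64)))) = 855 / 10912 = 0.08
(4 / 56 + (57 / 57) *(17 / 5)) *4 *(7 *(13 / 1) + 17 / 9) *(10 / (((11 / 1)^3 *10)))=4104 / 4235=0.97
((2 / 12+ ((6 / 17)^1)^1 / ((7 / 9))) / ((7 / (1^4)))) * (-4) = -886 / 2499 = -0.35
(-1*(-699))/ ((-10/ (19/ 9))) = -4427/ 30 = -147.57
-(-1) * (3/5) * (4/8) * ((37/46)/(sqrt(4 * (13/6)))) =111 * sqrt(78)/11960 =0.08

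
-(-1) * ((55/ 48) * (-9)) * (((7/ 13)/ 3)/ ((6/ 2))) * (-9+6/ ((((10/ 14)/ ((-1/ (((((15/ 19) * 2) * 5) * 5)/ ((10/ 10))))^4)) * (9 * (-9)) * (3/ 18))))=2466782296805519/ 444234375000000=5.55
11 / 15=0.73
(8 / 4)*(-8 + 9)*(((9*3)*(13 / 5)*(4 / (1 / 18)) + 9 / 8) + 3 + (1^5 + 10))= 202781 / 20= 10139.05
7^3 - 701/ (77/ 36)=1175/ 77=15.26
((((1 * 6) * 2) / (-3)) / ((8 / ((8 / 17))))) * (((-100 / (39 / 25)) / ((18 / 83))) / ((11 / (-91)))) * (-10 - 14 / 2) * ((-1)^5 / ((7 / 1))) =-415000 / 297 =-1397.31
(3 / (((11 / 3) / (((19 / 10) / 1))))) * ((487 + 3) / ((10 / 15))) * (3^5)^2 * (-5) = -7421573565 / 22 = -337344252.95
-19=-19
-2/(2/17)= -17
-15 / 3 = -5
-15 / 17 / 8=-15 / 136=-0.11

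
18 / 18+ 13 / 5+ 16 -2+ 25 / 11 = 1093 / 55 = 19.87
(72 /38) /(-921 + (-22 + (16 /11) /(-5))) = -1980 /985739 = -0.00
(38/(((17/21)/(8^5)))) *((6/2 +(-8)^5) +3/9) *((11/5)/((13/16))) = -8869973590016/65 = -136461132154.09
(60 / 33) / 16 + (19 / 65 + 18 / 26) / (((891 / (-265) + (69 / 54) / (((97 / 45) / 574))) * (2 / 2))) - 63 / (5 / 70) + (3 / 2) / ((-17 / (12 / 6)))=-37138624578895 / 42104424076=-882.06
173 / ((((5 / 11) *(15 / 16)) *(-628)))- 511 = -6024637 / 11775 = -511.65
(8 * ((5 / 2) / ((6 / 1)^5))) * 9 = 5 / 216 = 0.02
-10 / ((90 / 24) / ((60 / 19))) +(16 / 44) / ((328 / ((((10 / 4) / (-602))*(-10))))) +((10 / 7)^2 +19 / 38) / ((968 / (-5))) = -26800794585 / 3177659408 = -8.43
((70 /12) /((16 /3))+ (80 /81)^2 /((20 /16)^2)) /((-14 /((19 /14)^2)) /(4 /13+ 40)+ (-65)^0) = 17058194737 /8056488096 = 2.12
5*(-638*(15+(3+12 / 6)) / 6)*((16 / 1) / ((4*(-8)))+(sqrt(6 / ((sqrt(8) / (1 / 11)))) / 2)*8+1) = -5800*2^(3 / 4)*sqrt(33) / 3 -15950 / 3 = -23994.92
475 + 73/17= 8148/17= 479.29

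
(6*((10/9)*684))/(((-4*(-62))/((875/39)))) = 166250/403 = 412.53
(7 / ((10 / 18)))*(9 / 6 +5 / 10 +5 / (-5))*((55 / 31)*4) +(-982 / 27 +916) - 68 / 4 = 796865 / 837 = 952.05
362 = 362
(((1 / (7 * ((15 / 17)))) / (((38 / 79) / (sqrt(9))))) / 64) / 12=1343 / 1021440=0.00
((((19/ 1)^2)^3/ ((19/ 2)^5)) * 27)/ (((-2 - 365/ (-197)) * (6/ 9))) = -4850928/ 29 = -167273.38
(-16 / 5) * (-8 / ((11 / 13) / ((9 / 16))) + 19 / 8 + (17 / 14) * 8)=-8342 / 385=-21.67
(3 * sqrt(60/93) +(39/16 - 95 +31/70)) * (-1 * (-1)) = -89.71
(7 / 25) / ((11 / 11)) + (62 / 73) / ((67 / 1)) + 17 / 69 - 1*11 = -88258747 / 8436975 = -10.46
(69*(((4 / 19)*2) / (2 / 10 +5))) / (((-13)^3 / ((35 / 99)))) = -0.00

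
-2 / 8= -1 / 4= -0.25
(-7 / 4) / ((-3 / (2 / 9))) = 7 / 54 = 0.13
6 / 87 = 2 / 29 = 0.07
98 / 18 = 49 / 9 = 5.44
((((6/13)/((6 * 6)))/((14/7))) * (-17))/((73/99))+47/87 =129605/330252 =0.39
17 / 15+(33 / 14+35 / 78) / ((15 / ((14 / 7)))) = 6173 / 4095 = 1.51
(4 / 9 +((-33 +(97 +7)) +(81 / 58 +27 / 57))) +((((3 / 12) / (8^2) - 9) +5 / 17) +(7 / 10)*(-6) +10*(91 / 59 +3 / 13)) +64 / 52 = 6569488020469 / 82765313280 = 79.37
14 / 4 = 7 / 2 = 3.50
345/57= 115/19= 6.05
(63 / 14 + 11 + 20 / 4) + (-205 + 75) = -219 / 2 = -109.50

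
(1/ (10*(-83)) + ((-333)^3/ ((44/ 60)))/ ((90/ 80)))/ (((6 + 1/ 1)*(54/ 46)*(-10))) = 544684.21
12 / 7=1.71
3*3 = 9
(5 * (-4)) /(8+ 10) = -10 /9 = -1.11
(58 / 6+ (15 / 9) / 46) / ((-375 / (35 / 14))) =-1339 / 20700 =-0.06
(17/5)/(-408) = -1/120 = -0.01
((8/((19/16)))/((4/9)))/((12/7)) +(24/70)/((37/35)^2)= 237972/26011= 9.15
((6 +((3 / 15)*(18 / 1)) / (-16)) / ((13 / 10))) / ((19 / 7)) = 1617 / 988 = 1.64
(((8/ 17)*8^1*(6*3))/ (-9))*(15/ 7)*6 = -11520/ 119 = -96.81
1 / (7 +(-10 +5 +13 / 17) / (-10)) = 85 / 631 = 0.13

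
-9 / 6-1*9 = -21 / 2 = -10.50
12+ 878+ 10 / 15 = 2672 / 3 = 890.67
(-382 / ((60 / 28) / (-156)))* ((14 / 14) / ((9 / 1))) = 139048 / 45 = 3089.96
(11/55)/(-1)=-1/5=-0.20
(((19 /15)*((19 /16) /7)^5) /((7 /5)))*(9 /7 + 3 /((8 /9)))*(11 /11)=4092991647 /6908379398144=0.00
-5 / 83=-0.06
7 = 7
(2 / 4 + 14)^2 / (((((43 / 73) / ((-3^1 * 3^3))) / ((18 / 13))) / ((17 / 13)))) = -760843449 / 14534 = -52349.21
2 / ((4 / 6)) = 3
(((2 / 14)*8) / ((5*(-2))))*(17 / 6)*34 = -1156 / 105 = -11.01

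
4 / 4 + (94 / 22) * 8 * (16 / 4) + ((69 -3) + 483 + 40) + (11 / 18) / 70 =10072561 / 13860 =726.74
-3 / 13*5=-1.15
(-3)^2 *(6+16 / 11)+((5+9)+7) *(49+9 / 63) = 12090 / 11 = 1099.09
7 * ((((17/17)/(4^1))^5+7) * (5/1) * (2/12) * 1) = 250915/6144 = 40.84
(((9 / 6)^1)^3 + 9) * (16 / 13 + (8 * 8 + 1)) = 85239 / 104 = 819.61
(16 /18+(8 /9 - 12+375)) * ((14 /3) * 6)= 91924 /9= 10213.78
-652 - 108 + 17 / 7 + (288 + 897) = 2992 / 7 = 427.43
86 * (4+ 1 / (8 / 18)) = 1075 / 2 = 537.50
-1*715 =-715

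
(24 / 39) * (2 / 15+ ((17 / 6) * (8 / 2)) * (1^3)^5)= 1376 / 195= 7.06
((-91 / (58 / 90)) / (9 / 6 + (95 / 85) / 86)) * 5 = -2138175 / 4582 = -466.65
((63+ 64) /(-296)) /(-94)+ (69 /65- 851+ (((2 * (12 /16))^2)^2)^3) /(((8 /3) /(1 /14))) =-142870215001 /7407861760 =-19.29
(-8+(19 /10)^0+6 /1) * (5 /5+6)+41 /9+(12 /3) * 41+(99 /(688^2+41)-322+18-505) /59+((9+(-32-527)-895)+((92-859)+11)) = -15639291943 /7617195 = -2053.16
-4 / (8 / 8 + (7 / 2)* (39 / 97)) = -776 / 467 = -1.66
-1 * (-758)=758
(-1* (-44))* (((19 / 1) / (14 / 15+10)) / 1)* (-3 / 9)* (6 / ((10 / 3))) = -1881 / 41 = -45.88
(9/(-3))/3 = -1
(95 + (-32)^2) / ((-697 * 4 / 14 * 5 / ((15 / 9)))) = -2611 / 1394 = -1.87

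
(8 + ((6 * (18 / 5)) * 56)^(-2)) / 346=292626457 / 12656093184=0.02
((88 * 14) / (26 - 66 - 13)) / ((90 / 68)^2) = -1424192 / 107325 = -13.27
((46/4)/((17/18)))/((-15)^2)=23/425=0.05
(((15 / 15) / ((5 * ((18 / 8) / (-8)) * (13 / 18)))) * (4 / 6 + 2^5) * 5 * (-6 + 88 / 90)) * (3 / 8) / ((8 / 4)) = 88592 / 585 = 151.44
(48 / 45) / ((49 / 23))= 368 / 735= 0.50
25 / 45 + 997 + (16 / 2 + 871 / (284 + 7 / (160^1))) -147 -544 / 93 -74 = 3304217071 / 4226571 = 781.77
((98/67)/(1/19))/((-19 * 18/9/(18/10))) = -1.32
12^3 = 1728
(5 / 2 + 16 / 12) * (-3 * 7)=-161 / 2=-80.50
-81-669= -750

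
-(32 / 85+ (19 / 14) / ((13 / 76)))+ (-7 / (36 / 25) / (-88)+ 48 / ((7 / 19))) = 2990291929 / 24504480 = 122.03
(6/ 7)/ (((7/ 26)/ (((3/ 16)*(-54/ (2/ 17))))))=-53703/ 196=-273.99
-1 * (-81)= 81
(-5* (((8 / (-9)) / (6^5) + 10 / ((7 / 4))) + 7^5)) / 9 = -5147716825 / 551124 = -9340.40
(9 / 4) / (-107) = -9 / 428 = -0.02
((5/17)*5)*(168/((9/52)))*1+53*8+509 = 120383/51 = 2360.45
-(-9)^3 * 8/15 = 1944/5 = 388.80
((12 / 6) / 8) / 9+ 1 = 37 / 36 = 1.03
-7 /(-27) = 7 /27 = 0.26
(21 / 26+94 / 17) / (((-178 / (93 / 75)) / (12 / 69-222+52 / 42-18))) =10.53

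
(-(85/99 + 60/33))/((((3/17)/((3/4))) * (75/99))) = -15.02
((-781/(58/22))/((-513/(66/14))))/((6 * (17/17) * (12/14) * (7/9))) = 94501/138852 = 0.68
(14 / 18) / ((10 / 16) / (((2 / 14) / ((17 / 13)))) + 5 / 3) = 728 / 6915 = 0.11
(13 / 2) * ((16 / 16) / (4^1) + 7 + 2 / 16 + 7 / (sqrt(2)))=91 * sqrt(2) / 4 + 767 / 16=80.11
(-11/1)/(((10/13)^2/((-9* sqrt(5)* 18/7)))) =150579* sqrt(5)/350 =962.01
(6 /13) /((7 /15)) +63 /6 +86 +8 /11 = 196629 /2002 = 98.22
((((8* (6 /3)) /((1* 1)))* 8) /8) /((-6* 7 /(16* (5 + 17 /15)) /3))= -11776 /105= -112.15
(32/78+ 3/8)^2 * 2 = 60025/48672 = 1.23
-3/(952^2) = -3/906304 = -0.00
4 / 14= 2 / 7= 0.29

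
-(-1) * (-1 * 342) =-342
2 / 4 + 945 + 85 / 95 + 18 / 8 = 72097 / 76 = 948.64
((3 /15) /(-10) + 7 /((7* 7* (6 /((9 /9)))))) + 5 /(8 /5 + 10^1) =13241 /30450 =0.43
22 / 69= 0.32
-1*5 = -5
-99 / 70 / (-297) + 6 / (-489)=-0.01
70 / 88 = 35 / 44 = 0.80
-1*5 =-5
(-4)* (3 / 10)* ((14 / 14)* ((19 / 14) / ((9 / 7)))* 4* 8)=-608 / 15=-40.53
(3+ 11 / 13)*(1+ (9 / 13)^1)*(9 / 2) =4950 / 169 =29.29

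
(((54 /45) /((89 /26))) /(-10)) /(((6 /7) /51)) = -4641 /2225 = -2.09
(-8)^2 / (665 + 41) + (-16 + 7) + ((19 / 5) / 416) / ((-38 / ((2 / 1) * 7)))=-8.91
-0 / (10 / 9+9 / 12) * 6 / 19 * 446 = 0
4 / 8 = 1 / 2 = 0.50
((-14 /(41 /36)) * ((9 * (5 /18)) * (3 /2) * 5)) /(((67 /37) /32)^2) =-13247539200 /184049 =-71978.33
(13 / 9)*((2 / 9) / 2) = 13 / 81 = 0.16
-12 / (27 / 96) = -128 / 3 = -42.67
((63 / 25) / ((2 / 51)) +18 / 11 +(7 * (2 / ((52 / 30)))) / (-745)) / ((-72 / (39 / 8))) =-23397047 / 5244800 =-4.46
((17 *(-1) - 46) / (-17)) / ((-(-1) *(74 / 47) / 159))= 470799 / 1258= 374.24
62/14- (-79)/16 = 1049/112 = 9.37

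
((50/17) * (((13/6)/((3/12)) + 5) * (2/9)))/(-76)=-1025/8721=-0.12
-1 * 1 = -1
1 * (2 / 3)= 2 / 3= 0.67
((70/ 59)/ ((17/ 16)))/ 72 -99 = -893533/ 9027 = -98.98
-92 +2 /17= -91.88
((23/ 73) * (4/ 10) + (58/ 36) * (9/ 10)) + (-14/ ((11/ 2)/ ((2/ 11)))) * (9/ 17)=3997317/ 3003220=1.33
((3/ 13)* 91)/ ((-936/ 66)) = -77/ 52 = -1.48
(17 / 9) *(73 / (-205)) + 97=177724 / 1845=96.33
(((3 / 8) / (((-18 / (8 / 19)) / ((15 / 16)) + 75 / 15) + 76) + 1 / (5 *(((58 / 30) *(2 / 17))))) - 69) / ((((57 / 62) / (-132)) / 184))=58495666504 / 32509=1799368.38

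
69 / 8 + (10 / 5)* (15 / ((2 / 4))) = 549 / 8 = 68.62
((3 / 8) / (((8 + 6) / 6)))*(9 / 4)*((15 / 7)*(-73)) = -88695 / 1568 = -56.57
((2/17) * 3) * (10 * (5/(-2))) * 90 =-794.12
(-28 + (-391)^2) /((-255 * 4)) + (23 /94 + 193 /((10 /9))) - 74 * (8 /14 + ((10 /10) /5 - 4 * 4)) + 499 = 36913869 /22372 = 1650.00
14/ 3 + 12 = 50/ 3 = 16.67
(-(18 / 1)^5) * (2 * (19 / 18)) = -3989088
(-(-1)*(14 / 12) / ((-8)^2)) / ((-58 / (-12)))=0.00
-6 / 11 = -0.55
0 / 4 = 0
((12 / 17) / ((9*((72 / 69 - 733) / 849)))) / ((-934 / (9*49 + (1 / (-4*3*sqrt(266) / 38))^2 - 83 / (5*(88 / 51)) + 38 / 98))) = 0.04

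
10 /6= 5 /3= 1.67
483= 483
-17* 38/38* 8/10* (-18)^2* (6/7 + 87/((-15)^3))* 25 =-16027056/175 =-91583.18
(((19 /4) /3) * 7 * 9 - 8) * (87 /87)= 91.75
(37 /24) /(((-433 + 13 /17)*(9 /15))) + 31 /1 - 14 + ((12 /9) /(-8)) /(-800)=449545861 /26452800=16.99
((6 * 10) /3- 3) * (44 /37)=748 /37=20.22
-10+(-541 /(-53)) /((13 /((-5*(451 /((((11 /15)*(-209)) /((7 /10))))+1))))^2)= -12995760955 /1565002868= -8.30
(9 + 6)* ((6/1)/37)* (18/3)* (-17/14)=-4590/259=-17.72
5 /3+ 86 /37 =443 /111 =3.99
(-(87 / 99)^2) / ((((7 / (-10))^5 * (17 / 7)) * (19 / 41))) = 3448100000 / 844544547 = 4.08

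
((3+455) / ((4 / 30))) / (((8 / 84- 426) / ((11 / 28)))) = -113355 / 35776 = -3.17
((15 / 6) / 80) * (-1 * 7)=-7 / 32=-0.22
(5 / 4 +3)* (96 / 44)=102 / 11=9.27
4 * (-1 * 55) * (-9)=1980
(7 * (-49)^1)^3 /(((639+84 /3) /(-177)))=7142588439 /667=10708528.39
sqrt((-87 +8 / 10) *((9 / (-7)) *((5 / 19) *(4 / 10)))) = 3 *sqrt(573230) / 665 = 3.42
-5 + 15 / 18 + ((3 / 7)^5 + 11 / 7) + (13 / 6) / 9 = -1061884 / 453789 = -2.34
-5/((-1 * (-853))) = -5/853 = -0.01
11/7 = 1.57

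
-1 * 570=-570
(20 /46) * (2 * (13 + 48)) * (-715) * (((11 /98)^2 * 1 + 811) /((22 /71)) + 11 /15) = -32899872555745 /331338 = -99293991.50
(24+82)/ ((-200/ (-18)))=477/ 50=9.54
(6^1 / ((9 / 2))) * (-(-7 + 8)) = -4 / 3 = -1.33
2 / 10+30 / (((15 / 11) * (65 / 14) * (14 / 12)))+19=23.26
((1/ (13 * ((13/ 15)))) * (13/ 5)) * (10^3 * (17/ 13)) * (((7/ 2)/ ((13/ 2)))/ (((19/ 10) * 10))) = 357000/ 41743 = 8.55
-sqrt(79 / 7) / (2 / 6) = -3 * sqrt(553) / 7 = -10.08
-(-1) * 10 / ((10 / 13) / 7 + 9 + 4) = 910 / 1193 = 0.76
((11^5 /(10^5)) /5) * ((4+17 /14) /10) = 11756723 /70000000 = 0.17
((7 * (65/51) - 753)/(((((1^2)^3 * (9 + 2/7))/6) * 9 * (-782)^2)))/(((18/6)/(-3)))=132818/1520401545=0.00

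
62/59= 1.05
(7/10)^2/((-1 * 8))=-49/800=-0.06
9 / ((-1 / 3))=-27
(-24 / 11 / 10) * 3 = -36 / 55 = -0.65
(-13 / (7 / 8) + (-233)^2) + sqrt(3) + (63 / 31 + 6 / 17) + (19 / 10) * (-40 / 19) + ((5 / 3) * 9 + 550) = sqrt(3) + 202295641 / 3689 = 54839.26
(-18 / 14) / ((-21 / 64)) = 192 / 49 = 3.92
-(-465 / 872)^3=0.15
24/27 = 8/9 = 0.89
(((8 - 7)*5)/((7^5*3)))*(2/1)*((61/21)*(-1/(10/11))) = -671/1058841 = -0.00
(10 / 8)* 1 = 1.25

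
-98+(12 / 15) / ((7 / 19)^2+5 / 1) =-453508 / 4635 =-97.84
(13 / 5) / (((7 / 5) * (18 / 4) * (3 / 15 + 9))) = 65 / 1449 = 0.04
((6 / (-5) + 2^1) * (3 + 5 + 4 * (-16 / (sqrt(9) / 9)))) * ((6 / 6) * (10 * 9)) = -13248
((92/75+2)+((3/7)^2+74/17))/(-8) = -0.97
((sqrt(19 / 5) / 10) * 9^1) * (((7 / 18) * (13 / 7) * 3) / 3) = 13 * sqrt(95) / 100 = 1.27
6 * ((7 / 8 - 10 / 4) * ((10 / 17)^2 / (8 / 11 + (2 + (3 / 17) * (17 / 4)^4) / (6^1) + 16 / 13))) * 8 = -2.27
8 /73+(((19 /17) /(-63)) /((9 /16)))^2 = 750028936 /6782453433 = 0.11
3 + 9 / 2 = 15 / 2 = 7.50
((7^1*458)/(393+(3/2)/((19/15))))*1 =121828/14979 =8.13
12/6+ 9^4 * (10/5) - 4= 13120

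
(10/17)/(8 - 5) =0.20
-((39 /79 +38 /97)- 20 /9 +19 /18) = 12931 /45978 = 0.28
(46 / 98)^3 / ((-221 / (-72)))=876024 / 26000429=0.03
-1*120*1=-120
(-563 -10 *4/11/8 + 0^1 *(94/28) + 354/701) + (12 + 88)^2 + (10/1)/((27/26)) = 1966770452/208197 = 9446.68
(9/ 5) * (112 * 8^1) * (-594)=-4790016/ 5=-958003.20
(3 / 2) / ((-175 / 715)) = -429 / 70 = -6.13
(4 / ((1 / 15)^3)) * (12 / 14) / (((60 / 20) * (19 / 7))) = 27000 / 19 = 1421.05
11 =11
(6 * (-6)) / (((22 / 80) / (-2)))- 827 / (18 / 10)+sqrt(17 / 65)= -19565 / 99+sqrt(1105) / 65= -197.11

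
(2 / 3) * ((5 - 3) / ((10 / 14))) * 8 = 224 / 15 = 14.93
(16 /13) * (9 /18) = 0.62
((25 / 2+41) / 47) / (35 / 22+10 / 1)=1177 / 11985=0.10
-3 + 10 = 7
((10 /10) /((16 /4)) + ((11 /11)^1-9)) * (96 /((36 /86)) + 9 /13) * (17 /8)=-4727717 /1248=-3788.23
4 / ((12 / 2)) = 2 / 3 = 0.67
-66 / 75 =-22 / 25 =-0.88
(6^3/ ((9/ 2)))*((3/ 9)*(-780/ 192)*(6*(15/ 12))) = -975/ 2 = -487.50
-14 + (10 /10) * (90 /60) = -25 /2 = -12.50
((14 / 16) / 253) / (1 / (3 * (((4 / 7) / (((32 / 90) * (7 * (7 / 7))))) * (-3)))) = -405 / 56672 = -0.01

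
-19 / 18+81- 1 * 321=-4339 / 18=-241.06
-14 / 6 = -7 / 3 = -2.33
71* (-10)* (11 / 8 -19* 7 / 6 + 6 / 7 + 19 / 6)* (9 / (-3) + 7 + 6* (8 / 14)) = 4333485 / 49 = 88438.47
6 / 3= 2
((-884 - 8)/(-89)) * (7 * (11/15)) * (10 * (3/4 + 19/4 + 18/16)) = 910063/267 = 3408.48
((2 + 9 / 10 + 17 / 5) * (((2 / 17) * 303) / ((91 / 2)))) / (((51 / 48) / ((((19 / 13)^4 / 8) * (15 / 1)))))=39.74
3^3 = 27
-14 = -14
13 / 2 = 6.50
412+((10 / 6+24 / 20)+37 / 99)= 205544 / 495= 415.24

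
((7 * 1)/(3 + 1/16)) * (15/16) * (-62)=-930/7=-132.86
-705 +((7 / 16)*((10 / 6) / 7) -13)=-34459 / 48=-717.90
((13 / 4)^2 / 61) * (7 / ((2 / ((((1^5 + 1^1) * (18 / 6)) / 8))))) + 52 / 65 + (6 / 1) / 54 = 479833 / 351360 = 1.37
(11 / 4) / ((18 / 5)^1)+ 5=415 / 72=5.76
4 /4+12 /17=29 /17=1.71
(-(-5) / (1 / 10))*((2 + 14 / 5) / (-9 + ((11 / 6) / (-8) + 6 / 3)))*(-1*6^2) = 414720 / 347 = 1195.16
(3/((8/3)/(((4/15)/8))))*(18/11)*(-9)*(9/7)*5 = -2187/616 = -3.55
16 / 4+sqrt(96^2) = 100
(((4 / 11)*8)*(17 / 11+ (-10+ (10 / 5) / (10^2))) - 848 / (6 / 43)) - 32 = -55664872 / 9075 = -6133.87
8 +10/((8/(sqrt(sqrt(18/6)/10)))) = sqrt(10) * 3^(1/4)/8 +8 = 8.52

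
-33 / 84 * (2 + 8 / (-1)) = 33 / 14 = 2.36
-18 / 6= -3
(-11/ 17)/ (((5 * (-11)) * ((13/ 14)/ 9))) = 126/ 1105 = 0.11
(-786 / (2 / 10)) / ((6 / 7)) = -4585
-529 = -529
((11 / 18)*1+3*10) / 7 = 551 / 126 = 4.37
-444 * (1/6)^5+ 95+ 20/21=434981/4536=95.90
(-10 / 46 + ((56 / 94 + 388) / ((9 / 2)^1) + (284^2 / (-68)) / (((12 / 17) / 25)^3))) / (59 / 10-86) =123035249576165 / 187030296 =657835.93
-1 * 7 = -7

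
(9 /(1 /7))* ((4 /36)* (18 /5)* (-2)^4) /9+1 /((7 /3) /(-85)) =293 /35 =8.37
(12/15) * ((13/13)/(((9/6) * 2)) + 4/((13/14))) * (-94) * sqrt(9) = -68056/65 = -1047.02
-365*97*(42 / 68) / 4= -743505 / 136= -5466.95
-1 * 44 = -44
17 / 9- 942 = -8461 / 9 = -940.11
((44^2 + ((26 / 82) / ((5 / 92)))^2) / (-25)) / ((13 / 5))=-82790816 / 2731625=-30.31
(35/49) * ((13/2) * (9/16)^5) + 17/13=299457493/190840832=1.57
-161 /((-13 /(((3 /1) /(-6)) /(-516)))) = 161 /13416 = 0.01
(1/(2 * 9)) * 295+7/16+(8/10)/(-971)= 16.83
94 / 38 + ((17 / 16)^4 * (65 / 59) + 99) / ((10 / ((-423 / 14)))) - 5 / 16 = -442561883571 / 1469317120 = -301.20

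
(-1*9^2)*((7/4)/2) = -567/8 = -70.88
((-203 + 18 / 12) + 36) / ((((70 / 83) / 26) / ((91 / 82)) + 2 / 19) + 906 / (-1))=88215803 / 482849868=0.18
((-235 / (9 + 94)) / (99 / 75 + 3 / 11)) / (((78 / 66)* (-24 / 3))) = 710875 / 4691856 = 0.15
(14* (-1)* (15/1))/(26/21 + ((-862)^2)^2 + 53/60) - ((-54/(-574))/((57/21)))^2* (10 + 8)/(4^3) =-507139718975614857/1501004494425298445344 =-0.00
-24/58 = -12/29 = -0.41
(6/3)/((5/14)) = 28/5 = 5.60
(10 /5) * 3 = 6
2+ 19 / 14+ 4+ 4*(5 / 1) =383 / 14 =27.36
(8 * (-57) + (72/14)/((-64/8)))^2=40870449/196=208522.70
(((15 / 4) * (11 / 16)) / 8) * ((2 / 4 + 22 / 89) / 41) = 21945 / 3736576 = 0.01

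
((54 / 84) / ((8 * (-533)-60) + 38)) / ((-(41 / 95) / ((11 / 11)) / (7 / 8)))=855 / 2811616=0.00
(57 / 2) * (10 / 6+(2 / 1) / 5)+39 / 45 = 1793 / 30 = 59.77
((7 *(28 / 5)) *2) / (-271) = -392 / 1355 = -0.29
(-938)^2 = 879844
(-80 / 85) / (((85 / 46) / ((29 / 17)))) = -21344 / 24565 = -0.87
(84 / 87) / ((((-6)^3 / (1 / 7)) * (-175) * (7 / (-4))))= -2 / 959175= -0.00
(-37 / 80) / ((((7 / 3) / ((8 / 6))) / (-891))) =32967 / 140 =235.48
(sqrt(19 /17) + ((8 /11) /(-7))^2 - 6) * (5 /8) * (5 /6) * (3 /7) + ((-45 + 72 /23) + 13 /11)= -320923221 /7636552 + 25 * sqrt(323) /1904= -41.79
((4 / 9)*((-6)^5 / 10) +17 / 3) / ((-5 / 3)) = 5099 / 25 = 203.96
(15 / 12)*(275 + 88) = 1815 / 4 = 453.75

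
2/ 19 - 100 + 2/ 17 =-32228/ 323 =-99.78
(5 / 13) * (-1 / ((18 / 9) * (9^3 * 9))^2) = -5 / 2238429492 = -0.00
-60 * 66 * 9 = -35640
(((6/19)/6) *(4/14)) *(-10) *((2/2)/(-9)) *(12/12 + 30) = 620/1197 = 0.52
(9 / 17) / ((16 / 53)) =1.75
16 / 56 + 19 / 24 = 181 / 168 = 1.08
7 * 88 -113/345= 212407/345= 615.67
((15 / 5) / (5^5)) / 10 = 3 / 31250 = 0.00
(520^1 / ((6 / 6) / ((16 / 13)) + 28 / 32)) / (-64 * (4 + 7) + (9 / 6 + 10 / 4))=-416 / 945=-0.44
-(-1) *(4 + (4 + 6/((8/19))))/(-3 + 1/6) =-267/34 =-7.85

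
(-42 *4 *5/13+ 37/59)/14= -49079/10738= -4.57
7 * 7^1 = 49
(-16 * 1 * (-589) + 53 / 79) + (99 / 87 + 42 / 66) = 237555845 / 25201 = 9426.45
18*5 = 90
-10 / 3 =-3.33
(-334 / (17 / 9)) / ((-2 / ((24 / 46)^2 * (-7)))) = -1515024 / 8993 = -168.47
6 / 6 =1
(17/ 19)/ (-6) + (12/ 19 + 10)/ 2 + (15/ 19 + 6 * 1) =1363/ 114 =11.96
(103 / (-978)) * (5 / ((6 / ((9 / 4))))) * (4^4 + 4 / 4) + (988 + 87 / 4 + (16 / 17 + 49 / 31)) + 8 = 1332526831 / 1374416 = 969.52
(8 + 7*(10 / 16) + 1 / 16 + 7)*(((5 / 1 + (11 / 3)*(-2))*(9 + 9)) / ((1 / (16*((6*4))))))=-313488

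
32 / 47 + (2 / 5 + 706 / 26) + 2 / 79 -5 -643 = -149571147 / 241345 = -619.74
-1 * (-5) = 5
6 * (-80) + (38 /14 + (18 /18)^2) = -3334 /7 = -476.29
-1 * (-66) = 66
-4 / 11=-0.36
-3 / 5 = -0.60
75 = 75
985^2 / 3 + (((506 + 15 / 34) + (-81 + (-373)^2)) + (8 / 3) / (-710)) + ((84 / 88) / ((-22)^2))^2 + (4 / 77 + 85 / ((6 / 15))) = 2218486611727348957 / 4789734044480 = 463175.32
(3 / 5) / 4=3 / 20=0.15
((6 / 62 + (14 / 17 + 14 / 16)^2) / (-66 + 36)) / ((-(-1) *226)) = -569893 / 1295829760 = -0.00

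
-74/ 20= -37/ 10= -3.70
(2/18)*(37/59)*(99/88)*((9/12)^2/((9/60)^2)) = 925/472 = 1.96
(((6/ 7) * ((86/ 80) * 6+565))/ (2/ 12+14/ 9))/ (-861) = -102861/ 311395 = -0.33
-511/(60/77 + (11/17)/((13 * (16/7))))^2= -796.45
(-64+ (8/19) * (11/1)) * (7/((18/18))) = -7896/19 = -415.58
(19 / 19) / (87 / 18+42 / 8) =12 / 121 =0.10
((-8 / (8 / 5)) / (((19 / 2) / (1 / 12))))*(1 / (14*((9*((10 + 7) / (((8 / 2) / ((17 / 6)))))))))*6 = -0.00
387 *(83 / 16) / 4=32121 / 64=501.89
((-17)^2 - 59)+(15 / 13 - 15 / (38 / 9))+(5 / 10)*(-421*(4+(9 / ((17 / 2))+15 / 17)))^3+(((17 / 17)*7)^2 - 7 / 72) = -683612267423353001 / 87372792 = -7824086329.11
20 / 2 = 10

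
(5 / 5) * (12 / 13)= 12 / 13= 0.92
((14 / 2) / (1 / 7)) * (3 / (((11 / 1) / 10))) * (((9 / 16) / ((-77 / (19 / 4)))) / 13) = -0.36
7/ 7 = 1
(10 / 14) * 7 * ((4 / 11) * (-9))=-180 / 11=-16.36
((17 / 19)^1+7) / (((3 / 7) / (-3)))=-1050 / 19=-55.26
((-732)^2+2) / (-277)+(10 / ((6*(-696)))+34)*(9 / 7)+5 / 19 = -2308227605 / 1221016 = -1890.42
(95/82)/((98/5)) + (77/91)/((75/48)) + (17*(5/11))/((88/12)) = 522805781/316015700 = 1.65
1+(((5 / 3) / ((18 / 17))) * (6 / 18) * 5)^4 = 33314138161 / 688747536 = 48.37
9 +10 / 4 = 23 / 2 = 11.50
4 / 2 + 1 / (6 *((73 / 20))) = 448 / 219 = 2.05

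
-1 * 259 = -259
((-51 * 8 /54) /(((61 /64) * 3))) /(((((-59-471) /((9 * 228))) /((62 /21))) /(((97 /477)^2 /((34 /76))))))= 215646451712 /77238131985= 2.79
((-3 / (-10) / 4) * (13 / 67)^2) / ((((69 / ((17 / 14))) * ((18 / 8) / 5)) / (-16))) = -11492 / 6504561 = -0.00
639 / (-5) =-639 / 5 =-127.80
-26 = -26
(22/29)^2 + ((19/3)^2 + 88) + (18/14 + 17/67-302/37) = 122.06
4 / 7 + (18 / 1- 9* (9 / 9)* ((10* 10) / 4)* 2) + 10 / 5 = -3006 / 7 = -429.43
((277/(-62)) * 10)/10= -4.47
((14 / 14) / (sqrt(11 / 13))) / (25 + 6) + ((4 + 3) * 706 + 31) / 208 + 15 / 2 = sqrt(143) / 341 + 6533 / 208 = 31.44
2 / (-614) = -1 / 307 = -0.00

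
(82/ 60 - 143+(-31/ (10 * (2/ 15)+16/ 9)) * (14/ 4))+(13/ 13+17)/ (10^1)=-4193/ 24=-174.71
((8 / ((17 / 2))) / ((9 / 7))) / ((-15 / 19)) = -2128 / 2295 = -0.93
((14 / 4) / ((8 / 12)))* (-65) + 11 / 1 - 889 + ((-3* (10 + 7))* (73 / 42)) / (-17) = -33993 / 28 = -1214.04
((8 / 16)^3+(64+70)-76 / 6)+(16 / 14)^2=144371 / 1176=122.76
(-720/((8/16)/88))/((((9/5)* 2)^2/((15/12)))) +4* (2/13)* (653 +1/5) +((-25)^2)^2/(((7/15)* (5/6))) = 4064877314/4095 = 992644.03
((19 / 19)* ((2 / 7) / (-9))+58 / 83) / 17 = 3488 / 88893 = 0.04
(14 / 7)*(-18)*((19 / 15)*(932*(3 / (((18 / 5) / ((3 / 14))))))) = -53124 / 7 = -7589.14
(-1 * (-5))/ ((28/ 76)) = 95/ 7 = 13.57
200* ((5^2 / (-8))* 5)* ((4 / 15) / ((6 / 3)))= -416.67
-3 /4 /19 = -3 /76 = -0.04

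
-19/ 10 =-1.90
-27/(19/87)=-123.63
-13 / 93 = -0.14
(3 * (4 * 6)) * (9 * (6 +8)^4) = 24893568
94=94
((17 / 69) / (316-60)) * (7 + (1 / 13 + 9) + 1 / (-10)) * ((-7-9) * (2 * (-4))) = 35309 / 17940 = 1.97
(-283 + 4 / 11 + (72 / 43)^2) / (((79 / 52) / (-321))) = 95002801764 / 1606781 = 59126.17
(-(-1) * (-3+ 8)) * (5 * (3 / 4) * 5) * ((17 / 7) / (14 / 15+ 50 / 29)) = 163125 / 1904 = 85.67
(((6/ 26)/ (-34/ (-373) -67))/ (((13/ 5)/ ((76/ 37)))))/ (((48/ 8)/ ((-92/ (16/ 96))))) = 13040080/ 52018707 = 0.25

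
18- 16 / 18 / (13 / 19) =1954 / 117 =16.70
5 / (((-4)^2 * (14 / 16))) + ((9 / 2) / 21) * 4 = 17 / 14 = 1.21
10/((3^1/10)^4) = 100000/81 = 1234.57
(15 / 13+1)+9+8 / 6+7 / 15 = 842 / 65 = 12.95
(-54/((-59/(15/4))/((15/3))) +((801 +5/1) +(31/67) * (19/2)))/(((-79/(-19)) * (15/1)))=62155289/4684305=13.27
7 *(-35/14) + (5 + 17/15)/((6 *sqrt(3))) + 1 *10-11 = -37/2 + 46 *sqrt(3)/135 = -17.91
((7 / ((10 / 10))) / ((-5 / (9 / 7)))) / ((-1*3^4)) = 1 / 45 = 0.02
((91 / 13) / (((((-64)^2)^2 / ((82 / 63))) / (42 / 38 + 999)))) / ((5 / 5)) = 129847 / 239075328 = 0.00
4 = 4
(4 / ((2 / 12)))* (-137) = -3288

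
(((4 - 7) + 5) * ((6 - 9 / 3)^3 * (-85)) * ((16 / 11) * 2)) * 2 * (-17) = 4993920 / 11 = 453992.73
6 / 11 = 0.55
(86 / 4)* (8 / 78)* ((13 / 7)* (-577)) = -49622 / 21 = -2362.95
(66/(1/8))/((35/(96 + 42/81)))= 458656/315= 1456.05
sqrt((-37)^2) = 37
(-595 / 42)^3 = -614125 / 216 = -2843.17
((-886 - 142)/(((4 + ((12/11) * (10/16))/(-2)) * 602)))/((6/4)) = -45232/145383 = -0.31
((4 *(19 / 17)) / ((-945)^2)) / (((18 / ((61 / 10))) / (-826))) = -136762 / 97594875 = -0.00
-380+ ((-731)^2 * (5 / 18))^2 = 7138541834905 / 324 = 22032536527.48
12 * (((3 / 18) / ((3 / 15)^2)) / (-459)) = -0.11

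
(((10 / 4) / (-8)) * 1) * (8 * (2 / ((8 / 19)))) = -95 / 8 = -11.88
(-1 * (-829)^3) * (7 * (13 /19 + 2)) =203391035673 /19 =10704791351.21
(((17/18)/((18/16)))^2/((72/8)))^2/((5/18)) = 42762752/1937102445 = 0.02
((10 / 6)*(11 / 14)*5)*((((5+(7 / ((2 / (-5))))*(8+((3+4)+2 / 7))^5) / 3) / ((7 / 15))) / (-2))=34150098.48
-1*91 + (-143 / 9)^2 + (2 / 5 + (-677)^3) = -125666871313 / 405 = -310288571.14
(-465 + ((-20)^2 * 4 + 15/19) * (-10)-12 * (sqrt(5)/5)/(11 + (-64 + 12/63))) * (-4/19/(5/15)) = 3755820/361-3024 * sqrt(5)/105355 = 10403.87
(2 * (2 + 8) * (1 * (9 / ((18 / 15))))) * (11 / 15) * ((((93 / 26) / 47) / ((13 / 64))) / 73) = 327360 / 579839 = 0.56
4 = 4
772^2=595984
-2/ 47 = -0.04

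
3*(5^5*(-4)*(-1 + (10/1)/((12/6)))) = -150000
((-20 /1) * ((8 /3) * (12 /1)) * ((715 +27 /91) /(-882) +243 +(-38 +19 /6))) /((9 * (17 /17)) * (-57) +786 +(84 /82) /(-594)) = -120094307696 /247050895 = -486.11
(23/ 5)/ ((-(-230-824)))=23/ 5270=0.00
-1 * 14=-14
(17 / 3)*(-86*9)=-4386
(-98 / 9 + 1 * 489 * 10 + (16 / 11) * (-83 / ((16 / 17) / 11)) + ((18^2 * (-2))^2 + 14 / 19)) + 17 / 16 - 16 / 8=1158345547 / 2736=423371.91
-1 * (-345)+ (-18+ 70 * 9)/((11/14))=12363/11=1123.91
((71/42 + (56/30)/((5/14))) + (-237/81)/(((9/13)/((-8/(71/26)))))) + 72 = 91.30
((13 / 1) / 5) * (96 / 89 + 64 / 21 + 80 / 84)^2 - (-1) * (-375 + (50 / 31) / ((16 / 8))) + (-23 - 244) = -704894073 / 1227755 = -574.13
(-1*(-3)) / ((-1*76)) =-3 / 76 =-0.04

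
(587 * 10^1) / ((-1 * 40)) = -587 / 4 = -146.75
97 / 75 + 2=247 / 75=3.29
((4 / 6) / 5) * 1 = 2 / 15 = 0.13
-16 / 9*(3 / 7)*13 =-208 / 21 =-9.90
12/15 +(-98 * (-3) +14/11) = 16284/55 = 296.07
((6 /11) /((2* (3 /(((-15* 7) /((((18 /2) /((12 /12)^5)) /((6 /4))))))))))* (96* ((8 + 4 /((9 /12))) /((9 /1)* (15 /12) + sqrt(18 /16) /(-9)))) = -36288000 /200453 - 268800* sqrt(2) /200453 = -182.93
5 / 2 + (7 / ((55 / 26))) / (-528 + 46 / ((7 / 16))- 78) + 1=673631 / 192830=3.49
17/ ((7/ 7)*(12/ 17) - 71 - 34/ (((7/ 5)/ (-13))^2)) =-14161/ 2500605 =-0.01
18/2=9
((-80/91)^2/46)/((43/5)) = 16000/8189909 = 0.00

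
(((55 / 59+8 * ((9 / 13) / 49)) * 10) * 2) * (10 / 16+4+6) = 16695275 / 75166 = 222.11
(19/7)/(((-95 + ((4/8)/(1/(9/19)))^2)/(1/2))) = -13718/959693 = -0.01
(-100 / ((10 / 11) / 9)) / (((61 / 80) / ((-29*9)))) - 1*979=20611481 / 61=337893.13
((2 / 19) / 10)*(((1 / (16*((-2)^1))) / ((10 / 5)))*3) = -3 / 6080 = -0.00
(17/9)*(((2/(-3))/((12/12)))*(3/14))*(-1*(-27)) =-51/7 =-7.29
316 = 316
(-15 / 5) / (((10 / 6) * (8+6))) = -9 / 70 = -0.13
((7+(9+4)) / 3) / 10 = 2 / 3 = 0.67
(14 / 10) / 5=7 / 25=0.28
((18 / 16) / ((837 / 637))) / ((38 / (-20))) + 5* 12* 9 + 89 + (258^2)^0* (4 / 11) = 48896729 / 77748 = 628.91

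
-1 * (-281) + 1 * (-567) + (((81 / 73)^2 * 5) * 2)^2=-3817224826 / 28398241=-134.42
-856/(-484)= 214/121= 1.77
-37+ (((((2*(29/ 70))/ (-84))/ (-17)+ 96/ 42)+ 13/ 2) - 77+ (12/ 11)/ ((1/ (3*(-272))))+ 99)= -492820331/ 549780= -896.40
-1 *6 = -6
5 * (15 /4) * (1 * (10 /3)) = 125 /2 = 62.50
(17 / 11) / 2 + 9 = 215 / 22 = 9.77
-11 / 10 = -1.10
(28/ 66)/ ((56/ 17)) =17/ 132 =0.13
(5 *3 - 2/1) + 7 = 20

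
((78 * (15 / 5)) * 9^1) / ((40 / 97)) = 102141 / 20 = 5107.05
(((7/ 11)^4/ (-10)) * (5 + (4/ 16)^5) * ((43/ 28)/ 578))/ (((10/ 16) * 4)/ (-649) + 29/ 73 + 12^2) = -325306112103/ 215566249702481920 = -0.00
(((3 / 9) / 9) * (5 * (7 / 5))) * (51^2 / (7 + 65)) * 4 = 37.46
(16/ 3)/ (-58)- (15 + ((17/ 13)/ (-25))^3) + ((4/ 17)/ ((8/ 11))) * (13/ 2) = -2637847044067/ 203085187500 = -12.99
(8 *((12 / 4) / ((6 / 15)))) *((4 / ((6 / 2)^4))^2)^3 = 81920 / 94143178827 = 0.00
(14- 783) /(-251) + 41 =11060 /251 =44.06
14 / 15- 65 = -961 / 15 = -64.07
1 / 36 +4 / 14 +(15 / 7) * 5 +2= 13.03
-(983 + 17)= -1000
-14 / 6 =-7 / 3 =-2.33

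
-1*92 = -92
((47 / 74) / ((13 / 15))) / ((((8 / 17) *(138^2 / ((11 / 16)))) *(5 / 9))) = 26367 / 260555776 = 0.00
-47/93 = -0.51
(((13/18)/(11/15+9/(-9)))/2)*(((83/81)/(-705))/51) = 1079/27958608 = 0.00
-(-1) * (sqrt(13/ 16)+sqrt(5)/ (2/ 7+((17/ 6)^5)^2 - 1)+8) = 423263232 * sqrt(5)/ 14111654972263+sqrt(13)/ 4+8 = 8.90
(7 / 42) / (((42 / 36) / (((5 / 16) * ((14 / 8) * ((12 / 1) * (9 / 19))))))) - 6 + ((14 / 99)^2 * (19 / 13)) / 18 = -1936238965 / 348601968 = -5.55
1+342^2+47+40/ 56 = 117012.71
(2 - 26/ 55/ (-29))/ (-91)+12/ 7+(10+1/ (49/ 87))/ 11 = 2806873/ 1016015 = 2.76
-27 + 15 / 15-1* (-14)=-12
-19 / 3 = -6.33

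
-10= -10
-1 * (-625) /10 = 125 /2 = 62.50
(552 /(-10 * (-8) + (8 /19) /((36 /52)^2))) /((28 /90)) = 4778595 /217826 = 21.94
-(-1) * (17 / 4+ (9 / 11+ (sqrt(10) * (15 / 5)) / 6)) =sqrt(10) / 2+ 223 / 44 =6.65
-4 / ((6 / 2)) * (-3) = 4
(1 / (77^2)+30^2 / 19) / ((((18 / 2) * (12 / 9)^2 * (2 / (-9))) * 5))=-48025071 / 18024160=-2.66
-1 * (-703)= 703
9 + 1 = 10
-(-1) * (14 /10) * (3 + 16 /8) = 7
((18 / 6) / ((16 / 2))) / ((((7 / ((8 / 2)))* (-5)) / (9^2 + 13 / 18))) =-1471 / 420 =-3.50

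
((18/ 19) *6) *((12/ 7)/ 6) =216/ 133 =1.62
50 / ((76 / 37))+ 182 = 7841 / 38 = 206.34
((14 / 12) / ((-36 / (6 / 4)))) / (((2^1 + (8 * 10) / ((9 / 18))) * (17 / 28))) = -49 / 99144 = -0.00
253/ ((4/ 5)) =1265/ 4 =316.25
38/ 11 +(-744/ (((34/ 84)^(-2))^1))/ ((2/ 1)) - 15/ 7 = -96428/ 1617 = -59.63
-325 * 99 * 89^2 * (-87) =22172661225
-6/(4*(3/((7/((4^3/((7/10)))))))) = -49/1280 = -0.04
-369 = -369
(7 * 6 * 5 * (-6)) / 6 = -210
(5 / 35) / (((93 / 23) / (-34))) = -1.20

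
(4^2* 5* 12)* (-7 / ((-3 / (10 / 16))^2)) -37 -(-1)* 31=-893 / 3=-297.67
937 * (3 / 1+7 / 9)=31858 / 9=3539.78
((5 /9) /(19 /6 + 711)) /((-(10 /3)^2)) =-3 /42850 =-0.00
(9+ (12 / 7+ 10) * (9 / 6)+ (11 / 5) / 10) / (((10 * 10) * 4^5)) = 9377 / 35840000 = 0.00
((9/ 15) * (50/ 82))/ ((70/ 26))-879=-252234/ 287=-878.86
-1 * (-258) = 258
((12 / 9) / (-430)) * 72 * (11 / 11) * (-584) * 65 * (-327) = -119164032 / 43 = -2771256.56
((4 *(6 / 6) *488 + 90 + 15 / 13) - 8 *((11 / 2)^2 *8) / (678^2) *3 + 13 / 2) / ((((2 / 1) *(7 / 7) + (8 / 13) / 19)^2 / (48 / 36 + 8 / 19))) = 12605680524775 / 14480275842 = 870.54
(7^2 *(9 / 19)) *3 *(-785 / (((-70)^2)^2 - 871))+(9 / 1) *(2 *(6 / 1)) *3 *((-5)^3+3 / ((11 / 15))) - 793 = -7427906516374 / 185848443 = -39967.55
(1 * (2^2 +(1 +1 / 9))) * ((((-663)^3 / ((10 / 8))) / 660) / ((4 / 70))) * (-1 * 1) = 1737811621 / 55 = 31596574.93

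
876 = 876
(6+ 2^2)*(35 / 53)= 350 / 53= 6.60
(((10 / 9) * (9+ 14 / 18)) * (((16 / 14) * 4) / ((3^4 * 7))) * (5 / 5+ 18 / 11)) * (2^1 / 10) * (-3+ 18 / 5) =14848 / 535815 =0.03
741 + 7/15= 11122/15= 741.47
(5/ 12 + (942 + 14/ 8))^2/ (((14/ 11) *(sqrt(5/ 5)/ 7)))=353014475/ 72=4902978.82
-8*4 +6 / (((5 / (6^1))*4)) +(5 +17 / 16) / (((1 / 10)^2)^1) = 11521 / 20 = 576.05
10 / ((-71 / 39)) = -390 / 71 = -5.49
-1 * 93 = -93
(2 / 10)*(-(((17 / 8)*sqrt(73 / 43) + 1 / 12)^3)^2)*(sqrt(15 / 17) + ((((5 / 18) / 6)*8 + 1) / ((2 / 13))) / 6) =(-8177-324*sqrt(255))*(86 + 51*sqrt(3139))^6 / 33269181755250793512960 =-260.94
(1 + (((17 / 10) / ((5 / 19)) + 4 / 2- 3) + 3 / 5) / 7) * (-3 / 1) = -1959 / 350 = -5.60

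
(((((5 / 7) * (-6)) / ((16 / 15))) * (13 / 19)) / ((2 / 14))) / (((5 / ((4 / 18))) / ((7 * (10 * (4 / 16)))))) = -2275 / 152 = -14.97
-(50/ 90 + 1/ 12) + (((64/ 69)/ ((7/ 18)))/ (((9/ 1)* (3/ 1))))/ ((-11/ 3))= -42269/ 63756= -0.66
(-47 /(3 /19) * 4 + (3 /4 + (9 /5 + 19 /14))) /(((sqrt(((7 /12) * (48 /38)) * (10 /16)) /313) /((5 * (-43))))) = 6708490501 * sqrt(665) /1470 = 117684237.30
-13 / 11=-1.18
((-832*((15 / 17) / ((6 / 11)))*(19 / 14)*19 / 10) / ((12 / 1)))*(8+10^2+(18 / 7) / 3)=-31481.97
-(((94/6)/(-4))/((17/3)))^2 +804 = 803.52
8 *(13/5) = 104/5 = 20.80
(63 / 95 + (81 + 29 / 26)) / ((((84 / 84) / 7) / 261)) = 373553901 / 2470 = 151236.40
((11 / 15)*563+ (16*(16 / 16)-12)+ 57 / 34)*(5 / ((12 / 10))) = 1067285 / 612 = 1743.93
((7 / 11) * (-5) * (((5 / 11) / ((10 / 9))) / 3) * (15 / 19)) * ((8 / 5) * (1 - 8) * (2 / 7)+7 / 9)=3815 / 4598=0.83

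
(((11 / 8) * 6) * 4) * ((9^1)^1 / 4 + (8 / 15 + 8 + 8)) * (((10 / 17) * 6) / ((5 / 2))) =74382 / 85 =875.08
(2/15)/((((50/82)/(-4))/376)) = -123328/375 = -328.87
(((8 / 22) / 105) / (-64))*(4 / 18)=-1 / 83160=-0.00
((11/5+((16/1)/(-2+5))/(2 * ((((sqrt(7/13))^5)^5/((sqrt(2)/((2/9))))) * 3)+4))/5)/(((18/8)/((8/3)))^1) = 71806027839228572271813162031904/85735380775410504219097179225225-41276862388941412181207168 * sqrt(182)/17147076155082100843819435845045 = 0.84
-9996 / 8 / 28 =-44.62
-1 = -1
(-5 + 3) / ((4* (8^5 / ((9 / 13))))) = -9 / 851968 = -0.00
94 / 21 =4.48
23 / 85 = 0.27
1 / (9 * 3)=1 / 27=0.04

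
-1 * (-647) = 647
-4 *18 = -72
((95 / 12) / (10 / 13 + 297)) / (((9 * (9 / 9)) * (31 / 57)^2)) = 445835 / 44640372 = 0.01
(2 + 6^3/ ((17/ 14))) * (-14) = -42812/ 17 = -2518.35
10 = 10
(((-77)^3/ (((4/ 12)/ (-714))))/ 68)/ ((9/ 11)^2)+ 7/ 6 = 193341736/ 9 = 21482415.11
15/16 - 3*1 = -2.06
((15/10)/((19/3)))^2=81/1444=0.06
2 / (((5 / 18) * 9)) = 4 / 5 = 0.80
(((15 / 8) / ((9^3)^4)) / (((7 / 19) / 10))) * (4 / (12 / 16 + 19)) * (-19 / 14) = -18050 / 364428245239317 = -0.00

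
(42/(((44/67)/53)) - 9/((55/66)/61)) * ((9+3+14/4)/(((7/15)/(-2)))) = -27935991/154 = -181402.54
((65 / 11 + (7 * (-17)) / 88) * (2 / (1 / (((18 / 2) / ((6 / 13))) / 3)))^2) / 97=67769 / 8536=7.94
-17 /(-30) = 0.57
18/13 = 1.38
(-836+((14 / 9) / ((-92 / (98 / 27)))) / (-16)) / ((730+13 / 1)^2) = -74758121 / 49366429776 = -0.00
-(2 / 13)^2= -4 / 169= -0.02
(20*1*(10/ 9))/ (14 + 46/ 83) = 2075/ 1359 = 1.53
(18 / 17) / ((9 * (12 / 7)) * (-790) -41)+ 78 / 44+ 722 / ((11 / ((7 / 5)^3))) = 727902191773 / 4002127250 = 181.88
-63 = -63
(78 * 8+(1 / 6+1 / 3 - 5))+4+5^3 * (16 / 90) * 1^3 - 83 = 10129 / 18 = 562.72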